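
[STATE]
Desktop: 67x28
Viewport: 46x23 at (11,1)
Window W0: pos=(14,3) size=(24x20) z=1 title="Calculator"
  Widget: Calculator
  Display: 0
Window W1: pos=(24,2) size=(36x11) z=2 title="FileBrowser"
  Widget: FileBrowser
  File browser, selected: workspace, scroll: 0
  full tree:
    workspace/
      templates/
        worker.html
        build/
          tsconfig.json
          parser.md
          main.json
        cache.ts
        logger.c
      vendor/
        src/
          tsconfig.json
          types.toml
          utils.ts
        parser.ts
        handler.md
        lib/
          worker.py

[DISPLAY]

                                              
             ┏━━━━━━━━━━━━━━━━━━━━━━━━━━━━━━━━
   ┏━━━━━━━━━┃ FileBrowser                    
   ┃ Calculat┠────────────────────────────────
   ┠─────────┃> [-] workspace/                
   ┃         ┃    [+] templates/              
   ┃┌───┬───┬┃    [+] vendor/                 
   ┃│ 7 │ 8 │┃                                
   ┃├───┼───┼┃                                
   ┃│ 4 │ 5 │┃                                
   ┃├───┼───┼┃                                
   ┃│ 1 │ 2 │┗━━━━━━━━━━━━━━━━━━━━━━━━━━━━━━━━
   ┃├───┼───┼───┼───┤     ┃                   
   ┃│ 0 │ . │ = │ + │     ┃                   
   ┃├───┼───┼───┼───┤     ┃                   
   ┃│ C │ MC│ MR│ M+│     ┃                   
   ┃└───┴───┴───┴───┘     ┃                   
   ┃                      ┃                   
   ┃                      ┃                   
   ┃                      ┃                   
   ┃                      ┃                   
   ┗━━━━━━━━━━━━━━━━━━━━━━┛                   
                                              


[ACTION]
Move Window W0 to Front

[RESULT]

                                              
             ┏━━━━━━━━━━━━━━━━━━━━━━━━━━━━━━━━
   ┏━━━━━━━━━━━━━━━━━━━━━━┓                   
   ┃ Calculator           ┃───────────────────
   ┠──────────────────────┨ce/                
   ┃                     0┃ates/              
   ┃┌───┬───┬───┬───┐     ┃r/                 
   ┃│ 7 │ 8 │ 9 │ ÷ │     ┃                   
   ┃├───┼───┼───┼───┤     ┃                   
   ┃│ 4 │ 5 │ 6 │ × │     ┃                   
   ┃├───┼───┼───┼───┤     ┃                   
   ┃│ 1 │ 2 │ 3 │ - │     ┃━━━━━━━━━━━━━━━━━━━
   ┃├───┼───┼───┼───┤     ┃                   
   ┃│ 0 │ . │ = │ + │     ┃                   
   ┃├───┼───┼───┼───┤     ┃                   
   ┃│ C │ MC│ MR│ M+│     ┃                   
   ┃└───┴───┴───┴───┘     ┃                   
   ┃                      ┃                   
   ┃                      ┃                   
   ┃                      ┃                   
   ┃                      ┃                   
   ┗━━━━━━━━━━━━━━━━━━━━━━┛                   
                                              


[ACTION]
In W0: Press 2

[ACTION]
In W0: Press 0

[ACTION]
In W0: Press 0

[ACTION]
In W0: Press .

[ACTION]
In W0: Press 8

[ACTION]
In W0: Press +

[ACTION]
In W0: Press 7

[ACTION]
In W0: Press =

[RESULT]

                                              
             ┏━━━━━━━━━━━━━━━━━━━━━━━━━━━━━━━━
   ┏━━━━━━━━━━━━━━━━━━━━━━┓                   
   ┃ Calculator           ┃───────────────────
   ┠──────────────────────┨ce/                
   ┃                 207.8┃ates/              
   ┃┌───┬───┬───┬───┐     ┃r/                 
   ┃│ 7 │ 8 │ 9 │ ÷ │     ┃                   
   ┃├───┼───┼───┼───┤     ┃                   
   ┃│ 4 │ 5 │ 6 │ × │     ┃                   
   ┃├───┼───┼───┼───┤     ┃                   
   ┃│ 1 │ 2 │ 3 │ - │     ┃━━━━━━━━━━━━━━━━━━━
   ┃├───┼───┼───┼───┤     ┃                   
   ┃│ 0 │ . │ = │ + │     ┃                   
   ┃├───┼───┼───┼───┤     ┃                   
   ┃│ C │ MC│ MR│ M+│     ┃                   
   ┃└───┴───┴───┴───┘     ┃                   
   ┃                      ┃                   
   ┃                      ┃                   
   ┃                      ┃                   
   ┃                      ┃                   
   ┗━━━━━━━━━━━━━━━━━━━━━━┛                   
                                              


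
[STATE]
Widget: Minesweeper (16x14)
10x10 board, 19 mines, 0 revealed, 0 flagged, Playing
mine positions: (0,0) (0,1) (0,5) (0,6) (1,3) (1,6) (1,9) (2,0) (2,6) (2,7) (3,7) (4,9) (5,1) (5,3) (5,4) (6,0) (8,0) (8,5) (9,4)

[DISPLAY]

■■■■■■■■■■      
■■■■■■■■■■      
■■■■■■■■■■      
■■■■■■■■■■      
■■■■■■■■■■      
■■■■■■■■■■      
■■■■■■■■■■      
■■■■■■■■■■      
■■■■■■■■■■      
■■■■■■■■■■      
                
                
                
                


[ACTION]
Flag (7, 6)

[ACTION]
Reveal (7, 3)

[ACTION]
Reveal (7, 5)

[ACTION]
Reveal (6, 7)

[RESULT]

■■■■■■■■■■      
■■■■■■■■■■      
■■■■■■■■■■      
■■■■■■■■■■      
■■■■■1112■      
■■■■■1  11      
■22221          
■2  111         
■1 12■1         
■1 1■■1         
                
                
                
                


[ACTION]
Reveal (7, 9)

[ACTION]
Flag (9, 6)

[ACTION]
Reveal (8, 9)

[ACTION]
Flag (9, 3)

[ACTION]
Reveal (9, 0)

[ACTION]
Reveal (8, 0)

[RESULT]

✹✹■■■✹✹■■■      
■■■✹■■✹■■✹      
✹■■■■■✹✹■■      
■■■■■■■✹■■      
■■■■■1112✹      
■✹■✹✹1  11      
✹22221          
■2  111         
✹1 12✹1         
11 1✹■1         
                
                
                
                


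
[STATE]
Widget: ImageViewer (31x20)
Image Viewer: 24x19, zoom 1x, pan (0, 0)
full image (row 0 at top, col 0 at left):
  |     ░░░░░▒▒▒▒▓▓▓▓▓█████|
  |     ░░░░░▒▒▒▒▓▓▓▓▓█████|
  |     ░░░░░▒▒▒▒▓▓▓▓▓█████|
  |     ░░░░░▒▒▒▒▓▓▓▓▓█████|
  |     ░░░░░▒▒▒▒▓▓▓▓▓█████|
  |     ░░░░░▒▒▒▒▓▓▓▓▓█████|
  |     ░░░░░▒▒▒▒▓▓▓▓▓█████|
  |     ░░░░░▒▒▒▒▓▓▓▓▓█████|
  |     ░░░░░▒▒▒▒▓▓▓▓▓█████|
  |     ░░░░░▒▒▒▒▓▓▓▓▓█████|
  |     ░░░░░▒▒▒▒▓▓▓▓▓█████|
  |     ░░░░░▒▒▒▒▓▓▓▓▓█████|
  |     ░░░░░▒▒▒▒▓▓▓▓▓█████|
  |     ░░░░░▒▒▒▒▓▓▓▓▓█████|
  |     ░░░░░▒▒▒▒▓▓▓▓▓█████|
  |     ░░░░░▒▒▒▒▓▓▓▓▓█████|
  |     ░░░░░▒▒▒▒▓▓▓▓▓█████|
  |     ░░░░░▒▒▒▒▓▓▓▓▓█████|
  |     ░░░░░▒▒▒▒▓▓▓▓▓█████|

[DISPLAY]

     ░░░░░▒▒▒▒▓▓▓▓▓█████       
     ░░░░░▒▒▒▒▓▓▓▓▓█████       
     ░░░░░▒▒▒▒▓▓▓▓▓█████       
     ░░░░░▒▒▒▒▓▓▓▓▓█████       
     ░░░░░▒▒▒▒▓▓▓▓▓█████       
     ░░░░░▒▒▒▒▓▓▓▓▓█████       
     ░░░░░▒▒▒▒▓▓▓▓▓█████       
     ░░░░░▒▒▒▒▓▓▓▓▓█████       
     ░░░░░▒▒▒▒▓▓▓▓▓█████       
     ░░░░░▒▒▒▒▓▓▓▓▓█████       
     ░░░░░▒▒▒▒▓▓▓▓▓█████       
     ░░░░░▒▒▒▒▓▓▓▓▓█████       
     ░░░░░▒▒▒▒▓▓▓▓▓█████       
     ░░░░░▒▒▒▒▓▓▓▓▓█████       
     ░░░░░▒▒▒▒▓▓▓▓▓█████       
     ░░░░░▒▒▒▒▓▓▓▓▓█████       
     ░░░░░▒▒▒▒▓▓▓▓▓█████       
     ░░░░░▒▒▒▒▓▓▓▓▓█████       
     ░░░░░▒▒▒▒▓▓▓▓▓█████       
                               


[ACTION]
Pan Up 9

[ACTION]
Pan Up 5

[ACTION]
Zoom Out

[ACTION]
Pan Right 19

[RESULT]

█████                          
█████                          
█████                          
█████                          
█████                          
█████                          
█████                          
█████                          
█████                          
█████                          
█████                          
█████                          
█████                          
█████                          
█████                          
█████                          
█████                          
█████                          
█████                          
                               


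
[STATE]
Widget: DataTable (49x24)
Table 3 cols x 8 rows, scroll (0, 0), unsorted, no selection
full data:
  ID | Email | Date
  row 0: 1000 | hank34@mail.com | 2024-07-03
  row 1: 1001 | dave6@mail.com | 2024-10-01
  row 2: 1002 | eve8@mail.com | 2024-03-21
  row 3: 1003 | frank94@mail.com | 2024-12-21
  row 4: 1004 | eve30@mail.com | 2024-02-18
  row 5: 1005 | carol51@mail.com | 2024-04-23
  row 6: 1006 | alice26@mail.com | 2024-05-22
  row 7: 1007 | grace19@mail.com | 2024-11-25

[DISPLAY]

ID  │Email           │Date                       
────┼────────────────┼──────────                 
1000│hank34@mail.com │2024-07-03                 
1001│dave6@mail.com  │2024-10-01                 
1002│eve8@mail.com   │2024-03-21                 
1003│frank94@mail.com│2024-12-21                 
1004│eve30@mail.com  │2024-02-18                 
1005│carol51@mail.com│2024-04-23                 
1006│alice26@mail.com│2024-05-22                 
1007│grace19@mail.com│2024-11-25                 
                                                 
                                                 
                                                 
                                                 
                                                 
                                                 
                                                 
                                                 
                                                 
                                                 
                                                 
                                                 
                                                 
                                                 


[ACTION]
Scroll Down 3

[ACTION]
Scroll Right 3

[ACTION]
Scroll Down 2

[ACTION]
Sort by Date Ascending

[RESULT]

ID  │Email           │Date     ▲                 
────┼────────────────┼──────────                 
1004│eve30@mail.com  │2024-02-18                 
1002│eve8@mail.com   │2024-03-21                 
1005│carol51@mail.com│2024-04-23                 
1006│alice26@mail.com│2024-05-22                 
1000│hank34@mail.com │2024-07-03                 
1001│dave6@mail.com  │2024-10-01                 
1007│grace19@mail.com│2024-11-25                 
1003│frank94@mail.com│2024-12-21                 
                                                 
                                                 
                                                 
                                                 
                                                 
                                                 
                                                 
                                                 
                                                 
                                                 
                                                 
                                                 
                                                 
                                                 


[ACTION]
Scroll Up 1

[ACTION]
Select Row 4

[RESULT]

ID  │Email           │Date     ▲                 
────┼────────────────┼──────────                 
1004│eve30@mail.com  │2024-02-18                 
1002│eve8@mail.com   │2024-03-21                 
1005│carol51@mail.com│2024-04-23                 
1006│alice26@mail.com│2024-05-22                 
>000│hank34@mail.com │2024-07-03                 
1001│dave6@mail.com  │2024-10-01                 
1007│grace19@mail.com│2024-11-25                 
1003│frank94@mail.com│2024-12-21                 
                                                 
                                                 
                                                 
                                                 
                                                 
                                                 
                                                 
                                                 
                                                 
                                                 
                                                 
                                                 
                                                 
                                                 


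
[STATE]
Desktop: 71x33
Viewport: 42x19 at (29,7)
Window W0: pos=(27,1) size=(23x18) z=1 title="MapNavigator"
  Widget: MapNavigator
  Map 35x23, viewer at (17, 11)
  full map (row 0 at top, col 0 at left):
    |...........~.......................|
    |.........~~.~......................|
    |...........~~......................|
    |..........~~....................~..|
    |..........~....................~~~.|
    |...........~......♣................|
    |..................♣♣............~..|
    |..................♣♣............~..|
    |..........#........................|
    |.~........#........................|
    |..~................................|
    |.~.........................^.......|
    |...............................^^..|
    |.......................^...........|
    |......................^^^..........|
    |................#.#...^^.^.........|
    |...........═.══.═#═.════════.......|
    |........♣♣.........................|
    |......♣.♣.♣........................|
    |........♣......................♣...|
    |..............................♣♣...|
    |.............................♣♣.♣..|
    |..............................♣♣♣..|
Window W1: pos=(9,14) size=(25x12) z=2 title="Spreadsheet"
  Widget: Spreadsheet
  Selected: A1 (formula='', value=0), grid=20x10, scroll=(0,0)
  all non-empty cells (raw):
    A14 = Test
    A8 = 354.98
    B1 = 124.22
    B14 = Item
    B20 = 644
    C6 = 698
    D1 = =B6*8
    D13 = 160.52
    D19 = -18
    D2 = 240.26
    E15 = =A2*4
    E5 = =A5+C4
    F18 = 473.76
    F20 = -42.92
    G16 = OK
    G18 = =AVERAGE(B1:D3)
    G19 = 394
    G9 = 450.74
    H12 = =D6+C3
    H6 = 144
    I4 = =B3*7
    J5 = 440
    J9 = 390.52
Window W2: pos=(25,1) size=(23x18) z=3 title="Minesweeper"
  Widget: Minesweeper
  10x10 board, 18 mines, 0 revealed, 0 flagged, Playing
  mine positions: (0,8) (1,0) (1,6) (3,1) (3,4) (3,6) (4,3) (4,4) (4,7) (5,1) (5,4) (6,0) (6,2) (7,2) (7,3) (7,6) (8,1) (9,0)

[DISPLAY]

■■■■■■■           ┃.┃                     
■■■■■■■           ┃.┃                     
■■■■■■■           ┃.┃                     
■■■■■■■           ┃.┃                     
■■■■■■■           ┃^┃                     
■■■■■■■           ┃.┃                     
■■■■■■■           ┃.┃                     
                  ┃.┃                     
                  ┃.┃                     
                  ┃═┃                     
                  ┃.┃                     
━━━━━━━━━━━━━━━━━━┛━┛                     
----┃                                     
2   ┃                                     
0   ┃                                     
0   ┃                                     
0   ┃                                     
0   ┃                                     
━━━━┛                                     


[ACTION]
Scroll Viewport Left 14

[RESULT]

          ┃■■■■■■■■■■           ┃.┃       
          ┃■■■■■■■■■■           ┃.┃       
          ┃■■■■■■■■■■           ┃.┃       
          ┃■■■■■■■■■■           ┃.┃       
          ┃■■■■■■■■■■           ┃^┃       
          ┃■■■■■■■■■■           ┃.┃       
          ┃■■■■■■■■■■           ┃.┃       
━━━━━━━━━━┃                     ┃.┃       
adsheet   ┃                     ┃.┃       
──────────┃                     ┃═┃       
          ┃                     ┃.┃       
  A       ┗━━━━━━━━━━━━━━━━━━━━━┛━┛       
------------------┃                       
    [0]  124.22   ┃                       
      0       0   ┃                       
      0       0   ┃                       
      0       0   ┃                       
      0       0   ┃                       
━━━━━━━━━━━━━━━━━━┛                       


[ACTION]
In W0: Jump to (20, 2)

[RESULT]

          ┃■■■■■■■■■■           ┃ ┃       
          ┃■■■■■■■■■■           ┃ ┃       
          ┃■■■■■■■■■■           ┃.┃       
          ┃■■■■■■■■■■           ┃.┃       
          ┃■■■■■■■■■■           ┃.┃       
          ┃■■■■■■■■■■           ┃.┃       
          ┃■■■■■■■■■■           ┃.┃       
━━━━━━━━━━┃                     ┃.┃       
adsheet   ┃                     ┃.┃       
──────────┃                     ┃.┃       
          ┃                     ┃.┃       
  A       ┗━━━━━━━━━━━━━━━━━━━━━┛━┛       
------------------┃                       
    [0]  124.22   ┃                       
      0       0   ┃                       
      0       0   ┃                       
      0       0   ┃                       
      0       0   ┃                       
━━━━━━━━━━━━━━━━━━┛                       


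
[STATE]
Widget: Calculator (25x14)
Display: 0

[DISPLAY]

                        0
┌───┬───┬───┬───┐        
│ 7 │ 8 │ 9 │ ÷ │        
├───┼───┼───┼───┤        
│ 4 │ 5 │ 6 │ × │        
├───┼───┼───┼───┤        
│ 1 │ 2 │ 3 │ - │        
├───┼───┼───┼───┤        
│ 0 │ . │ = │ + │        
├───┼───┼───┼───┤        
│ C │ MC│ MR│ M+│        
└───┴───┴───┴───┘        
                         
                         


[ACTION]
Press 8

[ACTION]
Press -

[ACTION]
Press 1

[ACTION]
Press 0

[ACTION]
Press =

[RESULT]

                       -2
┌───┬───┬───┬───┐        
│ 7 │ 8 │ 9 │ ÷ │        
├───┼───┼───┼───┤        
│ 4 │ 5 │ 6 │ × │        
├───┼───┼───┼───┤        
│ 1 │ 2 │ 3 │ - │        
├───┼───┼───┼───┤        
│ 0 │ . │ = │ + │        
├───┼───┼───┼───┤        
│ C │ MC│ MR│ M+│        
└───┴───┴───┴───┘        
                         
                         


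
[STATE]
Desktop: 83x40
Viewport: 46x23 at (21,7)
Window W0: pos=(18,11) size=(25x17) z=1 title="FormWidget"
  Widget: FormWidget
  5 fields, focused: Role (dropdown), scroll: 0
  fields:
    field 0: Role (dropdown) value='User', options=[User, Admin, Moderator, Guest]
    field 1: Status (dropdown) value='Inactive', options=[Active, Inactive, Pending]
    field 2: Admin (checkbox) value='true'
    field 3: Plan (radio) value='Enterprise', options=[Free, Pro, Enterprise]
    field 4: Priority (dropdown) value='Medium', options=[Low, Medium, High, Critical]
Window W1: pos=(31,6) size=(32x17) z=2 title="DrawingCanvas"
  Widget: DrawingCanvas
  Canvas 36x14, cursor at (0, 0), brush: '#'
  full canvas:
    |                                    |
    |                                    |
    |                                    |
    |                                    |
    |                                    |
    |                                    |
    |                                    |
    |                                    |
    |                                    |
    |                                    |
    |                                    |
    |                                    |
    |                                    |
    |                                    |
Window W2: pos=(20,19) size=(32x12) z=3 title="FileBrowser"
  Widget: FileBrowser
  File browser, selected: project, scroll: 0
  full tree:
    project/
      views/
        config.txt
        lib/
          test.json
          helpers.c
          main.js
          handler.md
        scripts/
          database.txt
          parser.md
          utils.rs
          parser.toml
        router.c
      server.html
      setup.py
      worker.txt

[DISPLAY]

          ┃ DrawingCanvas                ┃    
          ┠──────────────────────────────┨    
          ┃+                             ┃    
          ┃                              ┃    
━━━━━━━━━━┃                              ┃    
ormWidget ┃                              ┃    
──────────┃                              ┃    
Role:     ┃                              ┃    
Status:   ┃                              ┃    
Admin:    ┃                              ┃    
Plan:     ┃                              ┃    
Priority: ┃                              ┃    
━━━━━━━━━━━━━━━━━━━━━━━━━━━━━━┓          ┃    
 FileBrowser                  ┃          ┃    
──────────────────────────────┨          ┃    
> [-] project/                ┃━━━━━━━━━━┛    
    [+] views/                ┃               
    server.html               ┃               
    setup.py                  ┃               
    worker.txt                ┃               
                              ┃               
                              ┃               
                              ┃               


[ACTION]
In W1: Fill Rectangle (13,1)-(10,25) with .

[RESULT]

          ┃ DrawingCanvas                ┃    
          ┠──────────────────────────────┨    
          ┃+                             ┃    
          ┃                              ┃    
━━━━━━━━━━┃                              ┃    
ormWidget ┃                              ┃    
──────────┃                              ┃    
Role:     ┃                              ┃    
Status:   ┃                              ┃    
Admin:    ┃                              ┃    
Plan:     ┃                              ┃    
Priority: ┃                              ┃    
━━━━━━━━━━━━━━━━━━━━━━━━━━━━━━┓......    ┃    
 FileBrowser                  ┃......    ┃    
──────────────────────────────┨......    ┃    
> [-] project/                ┃━━━━━━━━━━┛    
    [+] views/                ┃               
    server.html               ┃               
    setup.py                  ┃               
    worker.txt                ┃               
                              ┃               
                              ┃               
                              ┃               


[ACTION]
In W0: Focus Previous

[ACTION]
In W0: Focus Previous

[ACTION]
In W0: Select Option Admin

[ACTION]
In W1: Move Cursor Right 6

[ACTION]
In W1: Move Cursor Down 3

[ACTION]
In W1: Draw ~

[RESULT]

          ┃ DrawingCanvas                ┃    
          ┠──────────────────────────────┨    
          ┃                              ┃    
          ┃                              ┃    
━━━━━━━━━━┃                              ┃    
ormWidget ┃      ~                       ┃    
──────────┃                              ┃    
Role:     ┃                              ┃    
Status:   ┃                              ┃    
Admin:    ┃                              ┃    
Plan:     ┃                              ┃    
Priority: ┃                              ┃    
━━━━━━━━━━━━━━━━━━━━━━━━━━━━━━┓......    ┃    
 FileBrowser                  ┃......    ┃    
──────────────────────────────┨......    ┃    
> [-] project/                ┃━━━━━━━━━━┛    
    [+] views/                ┃               
    server.html               ┃               
    setup.py                  ┃               
    worker.txt                ┃               
                              ┃               
                              ┃               
                              ┃               


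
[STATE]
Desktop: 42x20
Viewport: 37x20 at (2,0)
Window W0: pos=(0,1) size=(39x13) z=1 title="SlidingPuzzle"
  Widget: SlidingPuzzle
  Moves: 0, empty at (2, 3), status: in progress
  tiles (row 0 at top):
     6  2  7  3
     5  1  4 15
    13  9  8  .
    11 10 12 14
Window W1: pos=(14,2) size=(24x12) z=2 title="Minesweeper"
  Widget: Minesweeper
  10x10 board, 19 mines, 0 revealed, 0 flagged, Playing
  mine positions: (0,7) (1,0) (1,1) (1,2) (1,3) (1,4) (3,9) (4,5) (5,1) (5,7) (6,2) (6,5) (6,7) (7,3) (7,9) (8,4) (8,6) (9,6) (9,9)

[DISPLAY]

                                     
━━━━━━━━━━━━━━━━━━━━━━━━━━━━━━━━━━━━┓
SlidingPuzzl┏━━━━━━━━━━━━━━━━━━━━━━┓┃
────────────┃ Minesweeper          ┃┨
────┬────┬──┠──────────────────────┨┃
  6 │  2 │  ┃■■■■■■■■■■            ┃┃
────┼────┼──┃■■■■■■■■■■            ┃┃
  5 │  1 │  ┃■■■■■■■■■■            ┃┃
────┼────┼──┃■■■■■■■■■■            ┃┃
 13 │  9 │  ┃■■■■■■■■■■            ┃┃
────┼────┼──┃■■■■■■■■■■            ┃┃
 11 │ 10 │ 1┃■■■■■■■■■■            ┃┃
────┴────┴──┃■■■■■■■■■■            ┃┃
━━━━━━━━━━━━┗━━━━━━━━━━━━━━━━━━━━━━┛┛
                                     
                                     
                                     
                                     
                                     
                                     


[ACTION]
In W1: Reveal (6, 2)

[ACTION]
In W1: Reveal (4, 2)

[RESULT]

                                     
━━━━━━━━━━━━━━━━━━━━━━━━━━━━━━━━━━━━┓
SlidingPuzzl┏━━━━━━━━━━━━━━━━━━━━━━┓┃
────────────┃ Minesweeper          ┃┨
────┬────┬──┠──────────────────────┨┃
  6 │  2 │  ┃■■■■■■■✹■■            ┃┃
────┼────┼──┃✹✹✹✹✹■■■■■            ┃┃
  5 │  1 │  ┃■■■■■■■■■■            ┃┃
────┼────┼──┃■■■■■■■■■✹            ┃┃
 13 │  9 │  ┃■■■■■✹■■■■            ┃┃
────┼────┼──┃■✹■■■■■✹■■            ┃┃
 11 │ 10 │ 1┃■■✹■■✹■✹■■            ┃┃
────┴────┴──┃■■■✹■■■■■✹            ┃┃
━━━━━━━━━━━━┗━━━━━━━━━━━━━━━━━━━━━━┛┛
                                     
                                     
                                     
                                     
                                     
                                     


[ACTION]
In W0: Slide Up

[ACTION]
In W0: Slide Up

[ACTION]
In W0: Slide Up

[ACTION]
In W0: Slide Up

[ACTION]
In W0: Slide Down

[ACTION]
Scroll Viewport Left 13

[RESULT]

                                     
┏━━━━━━━━━━━━━━━━━━━━━━━━━━━━━━━━━━━━
┃ SlidingPuzzl┏━━━━━━━━━━━━━━━━━━━━━━
┠─────────────┃ Minesweeper          
┃┌────┬────┬──┠──────────────────────
┃│  6 │  2 │  ┃■■■■■■■✹■■            
┃├────┼────┼──┃✹✹✹✹✹■■■■■            
┃│  5 │  1 │  ┃■■■■■■■■■■            
┃├────┼────┼──┃■■■■■■■■■✹            
┃│ 13 │  9 │  ┃■■■■■✹■■■■            
┃├────┼────┼──┃■✹■■■■■✹■■            
┃│ 11 │ 10 │ 1┃■■✹■■✹■✹■■            
┃└────┴────┴──┃■■■✹■■■■■✹            
┗━━━━━━━━━━━━━┗━━━━━━━━━━━━━━━━━━━━━━
                                     
                                     
                                     
                                     
                                     
                                     


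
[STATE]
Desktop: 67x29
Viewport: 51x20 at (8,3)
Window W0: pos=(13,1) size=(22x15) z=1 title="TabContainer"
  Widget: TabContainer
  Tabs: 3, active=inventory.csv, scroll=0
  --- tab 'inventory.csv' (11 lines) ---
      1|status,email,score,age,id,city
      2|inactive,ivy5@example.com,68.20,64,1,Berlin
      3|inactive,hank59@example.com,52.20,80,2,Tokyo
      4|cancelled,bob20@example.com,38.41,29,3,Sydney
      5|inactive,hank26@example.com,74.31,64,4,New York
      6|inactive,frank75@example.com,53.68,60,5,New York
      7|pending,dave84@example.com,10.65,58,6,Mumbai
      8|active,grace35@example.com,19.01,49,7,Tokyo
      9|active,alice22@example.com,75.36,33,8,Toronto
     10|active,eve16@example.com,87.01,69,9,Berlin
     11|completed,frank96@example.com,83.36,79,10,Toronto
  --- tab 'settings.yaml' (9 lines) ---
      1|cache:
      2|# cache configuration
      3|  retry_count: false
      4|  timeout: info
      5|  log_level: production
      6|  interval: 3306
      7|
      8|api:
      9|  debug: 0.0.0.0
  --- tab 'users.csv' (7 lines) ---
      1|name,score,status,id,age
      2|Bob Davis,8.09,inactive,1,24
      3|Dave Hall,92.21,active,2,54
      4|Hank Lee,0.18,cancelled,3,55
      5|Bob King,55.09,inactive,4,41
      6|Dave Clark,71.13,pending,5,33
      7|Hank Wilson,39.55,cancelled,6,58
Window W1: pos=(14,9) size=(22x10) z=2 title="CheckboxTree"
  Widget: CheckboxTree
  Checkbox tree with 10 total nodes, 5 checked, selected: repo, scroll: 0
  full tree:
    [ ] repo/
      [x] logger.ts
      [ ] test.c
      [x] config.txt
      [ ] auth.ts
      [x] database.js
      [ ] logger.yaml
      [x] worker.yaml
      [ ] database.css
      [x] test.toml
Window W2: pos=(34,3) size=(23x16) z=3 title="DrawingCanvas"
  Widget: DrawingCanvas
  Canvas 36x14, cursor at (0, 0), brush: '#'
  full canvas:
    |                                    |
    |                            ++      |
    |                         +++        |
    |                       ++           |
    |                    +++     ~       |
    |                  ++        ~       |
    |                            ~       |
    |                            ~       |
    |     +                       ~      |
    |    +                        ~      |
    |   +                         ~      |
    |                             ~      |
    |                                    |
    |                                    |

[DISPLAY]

     ┠────────────────────┏━━━━━━━━━━━━━━━━━━━━━┓  
     ┃[inventory.csv]│ set┃ DrawingCanvas       ┃  
     ┃────────────────────┠─────────────────────┨  
     ┃status,email,score,a┃+                    ┃  
     ┃inactive,ivy5@exampl┃                     ┃  
     ┃inactive,hank59@exam┃                     ┃  
     ┃┏━━━━━━━━━━━━━━━━━━━┃                     ┃  
     ┃┃ CheckboxTree      ┃                    +┃  
     ┃┠───────────────────┃                  ++ ┃  
     ┃┃>[-] repo/         ┃                     ┃  
     ┃┃   [x] logger.ts   ┃                     ┃  
     ┃┃   [ ] test.c      ┃     +               ┃  
     ┗┃   [x] config.txt  ┃    +                ┃  
      ┃   [ ] auth.ts     ┃   +                 ┃  
      ┃   [x] database.js ┃                     ┃  
      ┗━━━━━━━━━━━━━━━━━━━┗━━━━━━━━━━━━━━━━━━━━━┛  
                                                   
                                                   
                                                   
                                                   


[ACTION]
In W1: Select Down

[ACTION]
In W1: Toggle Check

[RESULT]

     ┠────────────────────┏━━━━━━━━━━━━━━━━━━━━━┓  
     ┃[inventory.csv]│ set┃ DrawingCanvas       ┃  
     ┃────────────────────┠─────────────────────┨  
     ┃status,email,score,a┃+                    ┃  
     ┃inactive,ivy5@exampl┃                     ┃  
     ┃inactive,hank59@exam┃                     ┃  
     ┃┏━━━━━━━━━━━━━━━━━━━┃                     ┃  
     ┃┃ CheckboxTree      ┃                    +┃  
     ┃┠───────────────────┃                  ++ ┃  
     ┃┃ [-] repo/         ┃                     ┃  
     ┃┃>  [ ] logger.ts   ┃                     ┃  
     ┃┃   [ ] test.c      ┃     +               ┃  
     ┗┃   [x] config.txt  ┃    +                ┃  
      ┃   [ ] auth.ts     ┃   +                 ┃  
      ┃   [x] database.js ┃                     ┃  
      ┗━━━━━━━━━━━━━━━━━━━┗━━━━━━━━━━━━━━━━━━━━━┛  
                                                   
                                                   
                                                   
                                                   


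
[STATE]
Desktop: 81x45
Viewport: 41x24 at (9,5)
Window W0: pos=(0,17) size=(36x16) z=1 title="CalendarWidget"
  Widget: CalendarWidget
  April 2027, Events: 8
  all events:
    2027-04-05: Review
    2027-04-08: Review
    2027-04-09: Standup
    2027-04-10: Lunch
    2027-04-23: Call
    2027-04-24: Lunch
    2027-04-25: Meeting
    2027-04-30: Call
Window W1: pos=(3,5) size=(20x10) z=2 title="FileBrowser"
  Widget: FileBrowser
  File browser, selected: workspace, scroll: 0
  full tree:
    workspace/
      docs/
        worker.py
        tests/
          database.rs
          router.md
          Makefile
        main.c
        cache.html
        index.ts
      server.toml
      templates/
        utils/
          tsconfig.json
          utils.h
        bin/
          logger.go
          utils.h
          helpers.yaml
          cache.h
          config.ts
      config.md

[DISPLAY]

━━━━━━━━━━━━━┓                           
Browser      ┃                           
─────────────┨                           
 workspace/  ┃                           
+] docs/     ┃                           
erver.toml   ┃                           
+] templates/┃                           
onfig.md     ┃                           
             ┃                           
━━━━━━━━━━━━━┛                           
                                         
                                         
━━━━━━━━━━━━━━━━━━━━━━━━━━┓              
rWidget                   ┃              
──────────────────────────┨              
    April 2027            ┃              
 Th Fr Sa Su              ┃              
  1  2  3  4              ┃              
7  8*  9* 10* 11          ┃              
 15 16 17 18              ┃              
 22 23* 24* 25*           ┃              
 29 30*                   ┃              
                          ┃              
                          ┃              


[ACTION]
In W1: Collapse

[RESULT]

━━━━━━━━━━━━━┓                           
Browser      ┃                           
─────────────┨                           
 workspace/  ┃                           
             ┃                           
             ┃                           
             ┃                           
             ┃                           
             ┃                           
━━━━━━━━━━━━━┛                           
                                         
                                         
━━━━━━━━━━━━━━━━━━━━━━━━━━┓              
rWidget                   ┃              
──────────────────────────┨              
    April 2027            ┃              
 Th Fr Sa Su              ┃              
  1  2  3  4              ┃              
7  8*  9* 10* 11          ┃              
 15 16 17 18              ┃              
 22 23* 24* 25*           ┃              
 29 30*                   ┃              
                          ┃              
                          ┃              


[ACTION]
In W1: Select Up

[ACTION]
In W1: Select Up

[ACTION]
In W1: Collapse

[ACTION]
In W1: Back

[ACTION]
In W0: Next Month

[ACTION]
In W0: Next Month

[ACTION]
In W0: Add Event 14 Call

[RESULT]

━━━━━━━━━━━━━┓                           
Browser      ┃                           
─────────────┨                           
 workspace/  ┃                           
             ┃                           
             ┃                           
             ┃                           
             ┃                           
             ┃                           
━━━━━━━━━━━━━┛                           
                                         
                                         
━━━━━━━━━━━━━━━━━━━━━━━━━━┓              
rWidget                   ┃              
──────────────────────────┨              
    June 2027             ┃              
 Th Fr Sa Su              ┃              
  3  4  5  6              ┃              
 10 11 12 13              ┃              
6 17 18 19 20             ┃              
 24 25 26 27              ┃              
                          ┃              
                          ┃              
                          ┃              
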